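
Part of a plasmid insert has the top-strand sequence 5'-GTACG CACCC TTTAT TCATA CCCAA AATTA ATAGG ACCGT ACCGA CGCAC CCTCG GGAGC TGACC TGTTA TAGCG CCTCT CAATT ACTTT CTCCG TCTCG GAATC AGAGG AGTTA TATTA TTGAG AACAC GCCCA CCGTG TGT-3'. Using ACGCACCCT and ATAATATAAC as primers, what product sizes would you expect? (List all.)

The forward primer ACGCACCCT matches the top strand at positions 3–11, 45–53.
The reverse primer's reverse complement is GTTATATTAT, matching at positions 112–121.
Each forward site pairs with the reverse site to give a product ending at position 121: sizes 119, 77 bp.

119 bp, 77 bp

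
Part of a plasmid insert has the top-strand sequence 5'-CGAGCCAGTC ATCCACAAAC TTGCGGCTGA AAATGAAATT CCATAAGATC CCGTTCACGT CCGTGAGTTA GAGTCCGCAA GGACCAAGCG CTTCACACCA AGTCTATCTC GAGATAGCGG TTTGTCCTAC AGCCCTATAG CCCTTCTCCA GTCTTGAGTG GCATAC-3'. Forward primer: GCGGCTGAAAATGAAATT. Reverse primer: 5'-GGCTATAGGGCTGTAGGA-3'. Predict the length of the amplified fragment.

120 bp

Forward primer GCGGCTGAAAATGAAATT is found on the top strand at positions 23–40.
The reverse primer's reverse complement is TCCTACAGCCCTATAGCC, which matches the template at positions 125–142.
Amplicon spans positions 23–142: 120 bp.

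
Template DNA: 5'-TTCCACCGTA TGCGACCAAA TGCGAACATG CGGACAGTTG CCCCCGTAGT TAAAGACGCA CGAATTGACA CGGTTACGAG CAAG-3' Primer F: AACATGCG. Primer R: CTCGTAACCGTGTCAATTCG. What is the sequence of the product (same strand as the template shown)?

5'-AACATGCGGACAGTTGCCCCCGTAGTTAAAGACGCACGAATTGACACGGTTACGAG-3'

Scanning the template, AACATGCG occurs at positions 25–32; this primer anneals to the bottom strand there with its 3' end pointing downstream.
Taking the reverse complement of CTCGTAACCGTGTCAATTCG gives CGAATTGACACGGTTACGAG, found at positions 61–80 on the template; the primer anneals here to the top strand with its 3' end pointing upstream.
The product is the template from position 25 through 80 (56 bp).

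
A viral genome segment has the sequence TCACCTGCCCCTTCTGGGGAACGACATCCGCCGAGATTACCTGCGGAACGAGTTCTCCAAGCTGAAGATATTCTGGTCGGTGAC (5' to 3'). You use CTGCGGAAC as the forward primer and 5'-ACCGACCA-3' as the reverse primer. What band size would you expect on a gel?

41 bp

The forward primer matches the template at positions 41–49.
Taking the reverse complement of ACCGACCA gives TGGTCGGT, found at positions 74–81 on the template; the primer anneals here to the top strand with its 3' end pointing upstream.
Product length = (reverse-primer end) − (forward-primer start) + 1 = 81 − 41 + 1 = 41 bp.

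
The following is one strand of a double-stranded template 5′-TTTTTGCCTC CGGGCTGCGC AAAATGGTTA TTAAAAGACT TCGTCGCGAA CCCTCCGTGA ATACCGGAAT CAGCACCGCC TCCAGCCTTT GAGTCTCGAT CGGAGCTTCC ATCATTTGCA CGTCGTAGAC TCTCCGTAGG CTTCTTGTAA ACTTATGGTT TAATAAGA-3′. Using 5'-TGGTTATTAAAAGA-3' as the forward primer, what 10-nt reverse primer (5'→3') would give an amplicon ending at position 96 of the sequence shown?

5'-AGACTCAAAG-3'

The forward primer binds at positions 25–38; the product's 3' end on the top strand is position 96.
The reverse primer anneals to the top strand over positions 87–96, i.e. to CTTTGAGTCT.
Its sequence written 5'→3' is the reverse complement: AGACTCAAAG.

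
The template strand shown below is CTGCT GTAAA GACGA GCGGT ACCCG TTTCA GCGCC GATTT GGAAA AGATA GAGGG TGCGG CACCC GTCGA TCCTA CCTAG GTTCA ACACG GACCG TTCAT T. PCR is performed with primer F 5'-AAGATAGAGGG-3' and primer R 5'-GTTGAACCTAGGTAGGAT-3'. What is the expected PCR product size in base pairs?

Forward primer AAGATAGAGGG is found on the top strand at positions 45–55.
Reverse complement of the reverse primer: ATCCTACCTAGGTTCAAC. This occurs on the top strand at positions 70–87.
Product length = (reverse-primer end) − (forward-primer start) + 1 = 87 − 45 + 1 = 43 bp.

43 bp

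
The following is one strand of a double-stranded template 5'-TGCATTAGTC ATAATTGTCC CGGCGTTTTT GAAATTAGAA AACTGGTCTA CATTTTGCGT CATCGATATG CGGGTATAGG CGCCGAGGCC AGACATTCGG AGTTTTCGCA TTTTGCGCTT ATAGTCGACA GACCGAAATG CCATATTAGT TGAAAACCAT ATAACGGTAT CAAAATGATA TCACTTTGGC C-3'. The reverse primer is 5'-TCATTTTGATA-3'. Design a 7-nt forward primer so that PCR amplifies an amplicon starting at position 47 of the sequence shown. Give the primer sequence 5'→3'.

5'-TCTACAT-3'

The reverse primer's reverse complement TATCAAAATGA matches the template at positions 168–178; the product starts at position 47.
The forward primer is identical to the top strand over positions 47–53: TCTACAT.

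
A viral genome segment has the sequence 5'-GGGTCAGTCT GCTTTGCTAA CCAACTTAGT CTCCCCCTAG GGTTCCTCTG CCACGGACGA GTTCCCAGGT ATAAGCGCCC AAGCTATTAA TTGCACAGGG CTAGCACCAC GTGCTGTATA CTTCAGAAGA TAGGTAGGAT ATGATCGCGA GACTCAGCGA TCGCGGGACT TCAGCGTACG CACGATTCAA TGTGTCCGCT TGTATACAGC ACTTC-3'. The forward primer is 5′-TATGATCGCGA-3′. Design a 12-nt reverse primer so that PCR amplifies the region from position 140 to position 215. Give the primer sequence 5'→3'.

5'-GAAGTGCTGTAT-3'

The product's 3' end on the top strand is position 215.
The reverse primer anneals to the top strand over positions 204–215, i.e. to ATACAGCACTTC.
Its sequence written 5'→3' is the reverse complement: GAAGTGCTGTAT.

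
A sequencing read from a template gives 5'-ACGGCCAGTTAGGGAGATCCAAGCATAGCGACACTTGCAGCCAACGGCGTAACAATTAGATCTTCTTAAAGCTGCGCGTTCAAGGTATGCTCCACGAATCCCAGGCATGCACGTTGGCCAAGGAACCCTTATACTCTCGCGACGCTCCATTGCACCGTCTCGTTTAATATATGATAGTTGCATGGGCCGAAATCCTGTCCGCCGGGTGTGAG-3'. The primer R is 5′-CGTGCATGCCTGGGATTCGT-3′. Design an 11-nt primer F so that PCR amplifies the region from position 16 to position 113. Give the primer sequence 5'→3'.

The reverse primer's reverse complement ACGAATCCCAGGCATGCACG matches the template at positions 94–113; the product starts at position 16.
The forward primer is identical to the top strand over positions 16–26: GATCCAAGCAT.

5'-GATCCAAGCAT-3'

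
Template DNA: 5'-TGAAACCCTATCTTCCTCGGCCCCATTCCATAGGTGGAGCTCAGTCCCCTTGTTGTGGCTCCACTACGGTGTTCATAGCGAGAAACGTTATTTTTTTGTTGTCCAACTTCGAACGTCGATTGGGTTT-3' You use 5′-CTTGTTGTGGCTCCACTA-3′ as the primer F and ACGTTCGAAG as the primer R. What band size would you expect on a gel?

68 bp

The forward primer matches the template at positions 49–66.
The reverse primer's reverse complement is CTTCGAACGT, which matches the template at positions 107–116.
Product length = (reverse-primer end) − (forward-primer start) + 1 = 116 − 49 + 1 = 68 bp.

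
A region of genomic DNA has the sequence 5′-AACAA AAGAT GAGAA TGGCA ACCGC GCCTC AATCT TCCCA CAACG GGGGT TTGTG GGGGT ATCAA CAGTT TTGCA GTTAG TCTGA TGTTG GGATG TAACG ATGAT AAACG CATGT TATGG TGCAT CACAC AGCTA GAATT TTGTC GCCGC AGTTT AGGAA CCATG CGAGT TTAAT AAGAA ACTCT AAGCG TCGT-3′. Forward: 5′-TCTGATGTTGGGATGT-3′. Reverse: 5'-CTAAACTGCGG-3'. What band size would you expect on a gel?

Scanning the template, TCTGATGTTGGGATGT occurs at positions 81–96; this primer anneals to the bottom strand there with its 3' end pointing downstream.
Reverse complement of the reverse primer: CCGCAGTTTAG. This occurs on the top strand at positions 147–157.
Amplicon spans positions 81–157: 77 bp.

77 bp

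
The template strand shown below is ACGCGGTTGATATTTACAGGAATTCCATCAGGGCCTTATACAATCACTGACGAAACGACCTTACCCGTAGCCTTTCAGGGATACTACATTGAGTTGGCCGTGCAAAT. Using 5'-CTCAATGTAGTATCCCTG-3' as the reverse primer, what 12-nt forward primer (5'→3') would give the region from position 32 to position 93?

5'-GGCCTTATACAA-3'

The reverse primer's reverse complement CAGGGATACTACATTGAG matches the template at positions 76–93; the product starts at position 32.
The forward primer is identical to the top strand over positions 32–43: GGCCTTATACAA.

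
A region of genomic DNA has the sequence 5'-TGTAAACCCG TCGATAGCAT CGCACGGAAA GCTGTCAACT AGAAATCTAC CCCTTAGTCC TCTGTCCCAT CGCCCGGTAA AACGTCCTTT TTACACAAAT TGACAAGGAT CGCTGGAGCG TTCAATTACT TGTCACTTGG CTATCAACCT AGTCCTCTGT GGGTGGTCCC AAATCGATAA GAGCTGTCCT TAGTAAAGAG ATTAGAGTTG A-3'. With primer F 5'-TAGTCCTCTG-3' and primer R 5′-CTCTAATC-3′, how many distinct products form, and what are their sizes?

The forward primer TAGTCCTCTG matches the top strand at positions 55–64, 150–159.
The reverse primer's reverse complement is GATTAGAG, matching at positions 200–207.
Each forward site pairs with the reverse site to give a product ending at position 207: sizes 153, 58 bp.

Two products: 153 bp, 58 bp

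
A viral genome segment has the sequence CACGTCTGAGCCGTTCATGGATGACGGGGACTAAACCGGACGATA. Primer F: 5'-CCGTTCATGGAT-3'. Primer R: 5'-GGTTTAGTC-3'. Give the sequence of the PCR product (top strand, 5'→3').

5'-CCGTTCATGGATGACGGGGACTAAACC-3'

Scanning the template, CCGTTCATGGAT occurs at positions 11–22; this primer anneals to the bottom strand there with its 3' end pointing downstream.
Taking the reverse complement of GGTTTAGTC gives GACTAAACC, found at positions 29–37 on the template; the primer anneals here to the top strand with its 3' end pointing upstream.
The product is the template from position 11 through 37 (27 bp).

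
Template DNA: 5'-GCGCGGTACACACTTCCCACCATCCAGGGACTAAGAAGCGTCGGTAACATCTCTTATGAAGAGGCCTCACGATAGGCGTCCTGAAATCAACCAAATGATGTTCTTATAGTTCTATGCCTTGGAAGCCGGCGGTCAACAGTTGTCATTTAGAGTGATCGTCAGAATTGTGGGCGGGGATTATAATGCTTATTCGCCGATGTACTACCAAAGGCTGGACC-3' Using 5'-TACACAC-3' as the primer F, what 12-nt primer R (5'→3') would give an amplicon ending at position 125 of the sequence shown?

5'-CTTCCAAGGCAT-3'

The forward primer binds at positions 7–13; the product's 3' end on the top strand is position 125.
The reverse primer anneals to the top strand over positions 114–125, i.e. to ATGCCTTGGAAG.
Its sequence written 5'→3' is the reverse complement: CTTCCAAGGCAT.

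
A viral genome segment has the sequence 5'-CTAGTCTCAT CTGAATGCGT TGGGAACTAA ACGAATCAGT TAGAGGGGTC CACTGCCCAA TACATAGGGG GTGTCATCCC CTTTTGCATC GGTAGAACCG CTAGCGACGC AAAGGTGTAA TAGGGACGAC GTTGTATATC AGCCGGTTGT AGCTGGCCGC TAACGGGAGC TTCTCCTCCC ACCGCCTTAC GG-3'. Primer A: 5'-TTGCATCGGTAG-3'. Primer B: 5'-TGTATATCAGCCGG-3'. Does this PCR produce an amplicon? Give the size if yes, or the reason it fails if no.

Primer A (TTGCATCGGTAG) matches the top strand at positions 84–95 (3' end points downstream).
Primer B (TGTATATCAGCCGG) also matches the top strand directly, at positions 133–146 — its reverse complement CCGGCTGATATACA is not present.
Both primers anneal to the bottom strand with 3' ends pointing the same way, so neither can prime synthesis back toward the other.

No product — both primers anneal to the same strand and extend in the same direction.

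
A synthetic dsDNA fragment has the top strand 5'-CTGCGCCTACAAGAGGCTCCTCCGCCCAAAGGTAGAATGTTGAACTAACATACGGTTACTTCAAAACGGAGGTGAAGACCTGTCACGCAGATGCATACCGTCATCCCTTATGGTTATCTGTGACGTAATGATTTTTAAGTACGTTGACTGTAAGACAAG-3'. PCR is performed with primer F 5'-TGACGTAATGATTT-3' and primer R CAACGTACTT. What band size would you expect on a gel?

The forward primer matches the template at positions 121–134.
Reverse complement of the reverse primer: AAGTACGTTG. This occurs on the top strand at positions 137–146.
The product runs from position 121 to position 146, so its length is 146 − 121 + 1 = 26 bp.

26 bp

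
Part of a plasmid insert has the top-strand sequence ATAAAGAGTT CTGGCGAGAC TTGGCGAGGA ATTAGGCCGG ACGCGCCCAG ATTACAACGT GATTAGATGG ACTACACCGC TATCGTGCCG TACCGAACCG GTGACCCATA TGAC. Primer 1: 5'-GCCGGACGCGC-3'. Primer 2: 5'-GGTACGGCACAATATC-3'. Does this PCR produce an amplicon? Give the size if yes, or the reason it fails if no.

No product — primer 2 has no binding site in the template.

Primer 2 (GGTACGGCACAATATC) does not match the top strand, and its reverse complement GATATTGTGCCGTACC does not match either.
With no annealing site for primer 2, no amplification occurs.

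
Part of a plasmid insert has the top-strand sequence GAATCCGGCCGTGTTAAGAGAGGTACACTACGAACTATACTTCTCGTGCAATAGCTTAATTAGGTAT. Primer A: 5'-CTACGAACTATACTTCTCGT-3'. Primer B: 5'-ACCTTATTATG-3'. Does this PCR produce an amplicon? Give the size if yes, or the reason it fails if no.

Primer B (ACCTTATTATG) does not match the top strand, and its reverse complement CATAATAAGGT does not match either.
With no annealing site for primer B, no amplification occurs.

No product — primer B has no binding site in the template.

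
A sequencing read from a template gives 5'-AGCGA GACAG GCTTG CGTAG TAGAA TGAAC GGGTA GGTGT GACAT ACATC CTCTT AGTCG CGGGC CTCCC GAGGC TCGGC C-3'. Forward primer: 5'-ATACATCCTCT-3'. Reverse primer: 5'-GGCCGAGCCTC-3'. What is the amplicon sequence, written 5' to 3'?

5'-ATACATCCTCTTAGTCGCGGGCCTCCCGAGGCTCGGCC-3'

Forward primer ATACATCCTCT is found on the top strand at positions 44–54.
The reverse primer's reverse complement is GAGGCTCGGCC, which matches the template at positions 71–81.
The product is the template from position 44 through 81 (38 bp).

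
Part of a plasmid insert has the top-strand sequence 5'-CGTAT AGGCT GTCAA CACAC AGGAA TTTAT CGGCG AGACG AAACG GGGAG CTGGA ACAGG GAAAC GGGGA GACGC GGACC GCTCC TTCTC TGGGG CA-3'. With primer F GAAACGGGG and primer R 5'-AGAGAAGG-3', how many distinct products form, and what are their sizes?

Two products: 52 bp, 31 bp

The forward primer GAAACGGGG matches the top strand at positions 40–48, 61–69.
The reverse primer's reverse complement is CCTTCTCT, matching at positions 84–91.
Each forward site pairs with the reverse site to give a product ending at position 91: sizes 52, 31 bp.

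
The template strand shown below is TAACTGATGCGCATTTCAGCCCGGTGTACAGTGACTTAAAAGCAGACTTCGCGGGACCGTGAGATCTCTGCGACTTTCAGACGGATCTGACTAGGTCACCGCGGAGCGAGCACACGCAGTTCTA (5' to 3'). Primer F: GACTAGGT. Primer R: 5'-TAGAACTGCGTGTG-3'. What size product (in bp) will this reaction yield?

The forward primer matches the template at positions 89–96.
The reverse primer's reverse complement is CACACGCAGTTCTA, which matches the template at positions 111–124.
The product runs from position 89 to position 124, so its length is 124 − 89 + 1 = 36 bp.

36 bp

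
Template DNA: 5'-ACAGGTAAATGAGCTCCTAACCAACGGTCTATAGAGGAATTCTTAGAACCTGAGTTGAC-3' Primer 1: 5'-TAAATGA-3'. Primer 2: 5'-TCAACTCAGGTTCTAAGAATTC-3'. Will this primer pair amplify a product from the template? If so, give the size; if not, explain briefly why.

Primer 1 (TAAATGA) matches the top strand at positions 6–12; it acts as a forward primer.
Primer 2's reverse complement is GAATTCTTAGAACCTGAGTTGA, matching the top strand at positions 37–58; it acts as a reverse primer.
The 3' ends face each other across positions 6–58, giving a 53 bp product.

Yes — a 53 bp product.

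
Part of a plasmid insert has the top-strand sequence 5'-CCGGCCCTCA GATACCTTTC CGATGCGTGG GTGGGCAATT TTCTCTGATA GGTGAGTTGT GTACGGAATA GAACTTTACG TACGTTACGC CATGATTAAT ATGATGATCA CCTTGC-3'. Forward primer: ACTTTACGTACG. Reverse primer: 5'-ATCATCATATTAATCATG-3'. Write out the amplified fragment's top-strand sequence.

The forward primer matches the template at positions 73–84.
The reverse primer's reverse complement is CATGATTAATATGATGAT, which matches the template at positions 91–108.
The product is the template from position 73 through 108 (36 bp).

5'-ACTTTACGTACGTTACGCCATGATTAATATGATGAT-3'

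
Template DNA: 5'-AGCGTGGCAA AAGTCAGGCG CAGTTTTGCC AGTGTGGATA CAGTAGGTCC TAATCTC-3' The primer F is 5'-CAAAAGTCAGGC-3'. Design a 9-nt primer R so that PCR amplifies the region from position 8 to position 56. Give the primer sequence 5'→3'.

5'-AGATTAGGA-3'

The product's 3' end on the top strand is position 56.
The reverse primer anneals to the top strand over positions 48–56, i.e. to TCCTAATCT.
Its sequence written 5'→3' is the reverse complement: AGATTAGGA.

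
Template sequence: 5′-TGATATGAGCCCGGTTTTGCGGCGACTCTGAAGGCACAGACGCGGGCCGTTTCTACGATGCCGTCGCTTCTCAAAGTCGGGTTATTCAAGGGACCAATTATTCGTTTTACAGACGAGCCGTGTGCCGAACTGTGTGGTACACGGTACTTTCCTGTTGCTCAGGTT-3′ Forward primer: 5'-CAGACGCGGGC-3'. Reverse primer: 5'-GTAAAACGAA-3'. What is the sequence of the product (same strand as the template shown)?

5'-CAGACGCGGGCCGTTTCTACGATGCCGTCGCTTCTCAAAGTCGGGTTATTCAAGGGACCAATTATTCGTTTTAC-3'

Scanning the template, CAGACGCGGGC occurs at positions 37–47; this primer anneals to the bottom strand there with its 3' end pointing downstream.
Taking the reverse complement of GTAAAACGAA gives TTCGTTTTAC, found at positions 101–110 on the template; the primer anneals here to the top strand with its 3' end pointing upstream.
The product is the template from position 37 through 110 (74 bp).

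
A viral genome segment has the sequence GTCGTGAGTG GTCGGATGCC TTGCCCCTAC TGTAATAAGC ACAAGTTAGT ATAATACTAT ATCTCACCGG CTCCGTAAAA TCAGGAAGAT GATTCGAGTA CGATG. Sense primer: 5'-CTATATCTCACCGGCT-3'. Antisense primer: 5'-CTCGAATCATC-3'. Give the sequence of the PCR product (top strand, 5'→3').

The forward primer matches the template at positions 57–72.
The reverse primer's reverse complement is GATGATTCGAG, which matches the template at positions 88–98.
The product is the template from position 57 through 98 (42 bp).

5'-CTATATCTCACCGGCTCCGTAAAATCAGGAAGATGATTCGAG-3'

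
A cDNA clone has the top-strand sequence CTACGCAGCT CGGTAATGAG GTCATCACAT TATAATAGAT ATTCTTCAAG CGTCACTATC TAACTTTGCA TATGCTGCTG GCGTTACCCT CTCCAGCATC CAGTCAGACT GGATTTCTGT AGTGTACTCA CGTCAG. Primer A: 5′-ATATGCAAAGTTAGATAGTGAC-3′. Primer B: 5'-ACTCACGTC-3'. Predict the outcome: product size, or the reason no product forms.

No product — the primers' 3' ends point away from each other.

Primer A (ATATGCAAAGTTAGATAGTGAC) has reverse complement GTCACTATCTAACTTTGCATAT, which matches the top strand at positions 52–73; primer A anneals to the top strand there with its 3' end pointing upstream toward position 52.
Primer B (ACTCACGTC) matches the top strand directly at positions 126–134; it anneals to the bottom strand with its 3' end pointing downstream toward position 134.
The 3' ends diverge (primer A extends toward position 1, primer B toward position 136), so the primers never converge on a shared product.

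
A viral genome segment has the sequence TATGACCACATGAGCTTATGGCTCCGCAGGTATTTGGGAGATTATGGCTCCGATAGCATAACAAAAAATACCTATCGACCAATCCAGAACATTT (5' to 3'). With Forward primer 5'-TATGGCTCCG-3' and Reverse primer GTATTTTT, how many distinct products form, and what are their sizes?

The forward primer TATGGCTCCG matches the top strand at positions 17–26, 43–52.
The reverse primer's reverse complement is AAAAATAC, matching at positions 64–71.
Each forward site pairs with the reverse site to give a product ending at position 71: sizes 55, 29 bp.

Two products: 55 bp, 29 bp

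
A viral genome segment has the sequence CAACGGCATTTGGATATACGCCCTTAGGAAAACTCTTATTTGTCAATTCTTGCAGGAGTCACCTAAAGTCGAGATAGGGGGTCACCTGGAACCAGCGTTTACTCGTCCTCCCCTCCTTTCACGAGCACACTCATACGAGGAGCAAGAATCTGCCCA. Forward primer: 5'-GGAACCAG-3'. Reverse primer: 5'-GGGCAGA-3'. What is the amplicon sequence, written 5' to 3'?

5'-GGAACCAGCGTTTACTCGTCCTCCCCTCCTTTCACGAGCACACTCATACGAGGAGCAAGAATCTGCCC-3'

Scanning the template, GGAACCAG occurs at positions 88–95; this primer anneals to the bottom strand there with its 3' end pointing downstream.
The reverse primer's reverse complement is TCTGCCC, which matches the template at positions 149–155.
The product is the template from position 88 through 155 (68 bp).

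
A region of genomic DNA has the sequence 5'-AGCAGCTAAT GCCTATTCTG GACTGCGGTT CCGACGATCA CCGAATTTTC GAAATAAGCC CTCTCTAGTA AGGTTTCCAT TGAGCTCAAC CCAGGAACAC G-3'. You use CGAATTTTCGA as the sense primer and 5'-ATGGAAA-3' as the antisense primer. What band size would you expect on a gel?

The forward primer matches the template at positions 42–52.
Taking the reverse complement of ATGGAAA gives TTTCCAT, found at positions 74–80 on the template; the primer anneals here to the top strand with its 3' end pointing upstream.
The product runs from position 42 to position 80, so its length is 80 − 42 + 1 = 39 bp.

39 bp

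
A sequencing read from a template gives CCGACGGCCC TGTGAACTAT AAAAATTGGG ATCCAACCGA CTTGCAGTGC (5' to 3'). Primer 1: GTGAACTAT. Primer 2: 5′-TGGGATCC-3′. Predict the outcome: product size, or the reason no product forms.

No product — both primers anneal to the same strand and extend in the same direction.

Primer 1 (GTGAACTAT) matches the top strand at positions 12–20 (3' end points downstream).
Primer 2 (TGGGATCC) also matches the top strand directly, at positions 27–34 — its reverse complement GGATCCCA is not present.
Both primers anneal to the bottom strand with 3' ends pointing the same way, so neither can prime synthesis back toward the other.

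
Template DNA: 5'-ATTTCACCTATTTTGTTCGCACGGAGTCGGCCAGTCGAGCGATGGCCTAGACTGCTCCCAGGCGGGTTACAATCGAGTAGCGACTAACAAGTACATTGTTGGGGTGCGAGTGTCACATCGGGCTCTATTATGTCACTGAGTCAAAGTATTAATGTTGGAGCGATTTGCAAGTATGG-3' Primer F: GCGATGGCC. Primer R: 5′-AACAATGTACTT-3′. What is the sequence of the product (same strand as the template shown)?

5'-GCGATGGCCTAGACTGCTCCCAGGCGGGTTACAATCGAGTAGCGACTAACAAGTACATTGTT-3'

The forward primer matches the template at positions 39–47.
The reverse primer's reverse complement is AAGTACATTGTT, which matches the template at positions 89–100.
The product is the template from position 39 through 100 (62 bp).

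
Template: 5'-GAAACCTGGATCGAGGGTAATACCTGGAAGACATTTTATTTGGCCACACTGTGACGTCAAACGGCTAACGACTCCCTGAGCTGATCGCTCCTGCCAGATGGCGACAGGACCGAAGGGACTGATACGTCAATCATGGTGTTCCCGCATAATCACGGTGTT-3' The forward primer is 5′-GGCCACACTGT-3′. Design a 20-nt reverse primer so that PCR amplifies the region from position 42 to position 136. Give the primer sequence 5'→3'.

The product's 3' end on the top strand is position 136.
The reverse primer anneals to the top strand over positions 117–136, i.e. to GACTGATACGTCAATCATGG.
Its sequence written 5'→3' is the reverse complement: CCATGATTGACGTATCAGTC.

5'-CCATGATTGACGTATCAGTC-3'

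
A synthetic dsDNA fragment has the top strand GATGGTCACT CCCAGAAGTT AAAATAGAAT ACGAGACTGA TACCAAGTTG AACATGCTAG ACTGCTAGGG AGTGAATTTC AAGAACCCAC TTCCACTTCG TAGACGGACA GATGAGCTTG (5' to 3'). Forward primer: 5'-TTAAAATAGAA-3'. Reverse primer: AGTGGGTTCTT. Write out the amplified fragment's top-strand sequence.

The forward primer matches the template at positions 19–29.
Taking the reverse complement of AGTGGGTTCTT gives AAGAACCCACT, found at positions 81–91 on the template; the primer anneals here to the top strand with its 3' end pointing upstream.
The product is the template from position 19 through 91 (73 bp).

5'-TTAAAATAGAATACGAGACTGATACCAAGTTGAACATGCTAGACTGCTAGGGAGTGAATTTCAAGAACCCACT-3'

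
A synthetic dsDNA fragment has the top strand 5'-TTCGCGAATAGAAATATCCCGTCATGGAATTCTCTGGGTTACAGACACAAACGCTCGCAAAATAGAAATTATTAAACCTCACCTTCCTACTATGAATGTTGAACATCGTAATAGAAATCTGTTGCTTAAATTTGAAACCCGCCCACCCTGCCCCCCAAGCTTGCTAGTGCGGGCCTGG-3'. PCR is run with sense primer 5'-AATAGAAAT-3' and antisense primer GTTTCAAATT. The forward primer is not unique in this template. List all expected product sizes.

132 bp, 78 bp, 29 bp

The forward primer AATAGAAAT matches the top strand at positions 7–15, 61–69, 110–118.
The reverse primer's reverse complement is AATTTGAAAC, matching at positions 129–138.
Each forward site pairs with the reverse site to give a product ending at position 138: sizes 132, 78, 29 bp.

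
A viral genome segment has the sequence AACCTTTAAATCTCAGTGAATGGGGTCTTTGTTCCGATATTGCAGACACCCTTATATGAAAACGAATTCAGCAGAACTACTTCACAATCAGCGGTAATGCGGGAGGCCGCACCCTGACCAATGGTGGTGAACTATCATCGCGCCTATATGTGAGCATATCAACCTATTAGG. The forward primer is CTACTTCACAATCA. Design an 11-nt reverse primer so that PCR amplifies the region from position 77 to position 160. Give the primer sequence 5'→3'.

The product's 3' end on the top strand is position 160.
The reverse primer anneals to the top strand over positions 150–160, i.e. to GTGAGCATATC.
Its sequence written 5'→3' is the reverse complement: GATATGCTCAC.

5'-GATATGCTCAC-3'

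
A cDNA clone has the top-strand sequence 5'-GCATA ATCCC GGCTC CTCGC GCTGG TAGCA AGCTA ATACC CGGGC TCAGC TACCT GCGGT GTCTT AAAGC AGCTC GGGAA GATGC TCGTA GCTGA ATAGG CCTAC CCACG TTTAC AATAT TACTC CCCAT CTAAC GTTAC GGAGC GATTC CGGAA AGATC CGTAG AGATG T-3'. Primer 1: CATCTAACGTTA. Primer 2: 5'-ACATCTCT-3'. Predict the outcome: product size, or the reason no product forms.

Primer 1 (CATCTAACGTTA) matches the top strand at positions 128–139; it acts as a forward primer.
Primer 2's reverse complement is AGAGATGT, matching the top strand at positions 164–171; it acts as a reverse primer.
The 3' ends face each other across positions 128–171, giving a 44 bp product.

Yes — a 44 bp product.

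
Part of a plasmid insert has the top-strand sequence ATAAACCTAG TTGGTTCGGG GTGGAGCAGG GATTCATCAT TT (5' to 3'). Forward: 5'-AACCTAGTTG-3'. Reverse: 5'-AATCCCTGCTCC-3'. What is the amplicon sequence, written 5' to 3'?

The forward primer matches the template at positions 4–13.
Taking the reverse complement of AATCCCTGCTCC gives GGAGCAGGGATT, found at positions 23–34 on the template; the primer anneals here to the top strand with its 3' end pointing upstream.
The product is the template from position 4 through 34 (31 bp).

5'-AACCTAGTTGGTTCGGGGTGGAGCAGGGATT-3'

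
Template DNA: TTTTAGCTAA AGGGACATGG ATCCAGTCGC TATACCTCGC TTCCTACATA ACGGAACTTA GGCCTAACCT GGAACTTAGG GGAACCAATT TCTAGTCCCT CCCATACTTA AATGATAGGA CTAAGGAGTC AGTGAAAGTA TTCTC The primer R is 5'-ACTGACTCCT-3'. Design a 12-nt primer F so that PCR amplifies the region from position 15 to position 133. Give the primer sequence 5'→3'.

The reverse primer's reverse complement AGGAGTCAGT matches the template at positions 124–133; the product starts at position 15.
The forward primer is identical to the top strand over positions 15–26: ACATGGATCCAG.

5'-ACATGGATCCAG-3'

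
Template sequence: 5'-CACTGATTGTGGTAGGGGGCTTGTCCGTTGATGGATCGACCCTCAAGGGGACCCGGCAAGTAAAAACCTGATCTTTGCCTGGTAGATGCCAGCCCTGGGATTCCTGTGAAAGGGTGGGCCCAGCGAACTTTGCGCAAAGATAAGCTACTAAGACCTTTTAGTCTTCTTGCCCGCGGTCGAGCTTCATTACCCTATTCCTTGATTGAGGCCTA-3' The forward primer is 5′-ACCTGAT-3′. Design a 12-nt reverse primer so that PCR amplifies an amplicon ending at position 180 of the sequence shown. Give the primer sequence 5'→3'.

5'-TCGACCGCGGGC-3'

The forward primer binds at positions 66–72; the product's 3' end on the top strand is position 180.
The reverse primer anneals to the top strand over positions 169–180, i.e. to GCCCGCGGTCGA.
Its sequence written 5'→3' is the reverse complement: TCGACCGCGGGC.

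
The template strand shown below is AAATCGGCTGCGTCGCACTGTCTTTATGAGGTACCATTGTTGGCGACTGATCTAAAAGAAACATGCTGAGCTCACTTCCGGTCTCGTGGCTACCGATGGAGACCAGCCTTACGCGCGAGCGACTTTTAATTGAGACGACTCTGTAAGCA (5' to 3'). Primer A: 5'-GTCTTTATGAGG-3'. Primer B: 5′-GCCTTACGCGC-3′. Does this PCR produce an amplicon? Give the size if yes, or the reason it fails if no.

No product — both primers anneal to the same strand and extend in the same direction.

Primer A (GTCTTTATGAGG) matches the top strand at positions 20–31 (3' end points downstream).
Primer B (GCCTTACGCGC) also matches the top strand directly, at positions 106–116 — its reverse complement GCGCGTAAGGC is not present.
Both primers anneal to the bottom strand with 3' ends pointing the same way, so neither can prime synthesis back toward the other.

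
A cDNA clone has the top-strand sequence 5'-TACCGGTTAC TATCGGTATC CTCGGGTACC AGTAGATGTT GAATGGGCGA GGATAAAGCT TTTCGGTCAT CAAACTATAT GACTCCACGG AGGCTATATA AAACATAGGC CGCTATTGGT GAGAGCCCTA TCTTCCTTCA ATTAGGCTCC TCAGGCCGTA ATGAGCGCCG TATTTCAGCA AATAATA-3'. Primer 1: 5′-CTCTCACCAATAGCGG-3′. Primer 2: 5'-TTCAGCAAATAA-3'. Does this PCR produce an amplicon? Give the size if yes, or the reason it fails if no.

Primer 1 (CTCTCACCAATAGCGG) has reverse complement CCGCTATTGGTGAGAG, which matches the top strand at positions 110–125; primer 1 anneals to the top strand there with its 3' end pointing upstream toward position 110.
Primer 2 (TTCAGCAAATAA) matches the top strand directly at positions 174–185; it anneals to the bottom strand with its 3' end pointing downstream toward position 185.
The 3' ends diverge (primer 1 extends toward position 1, primer 2 toward position 187), so the primers never converge on a shared product.

No product — the primers' 3' ends point away from each other.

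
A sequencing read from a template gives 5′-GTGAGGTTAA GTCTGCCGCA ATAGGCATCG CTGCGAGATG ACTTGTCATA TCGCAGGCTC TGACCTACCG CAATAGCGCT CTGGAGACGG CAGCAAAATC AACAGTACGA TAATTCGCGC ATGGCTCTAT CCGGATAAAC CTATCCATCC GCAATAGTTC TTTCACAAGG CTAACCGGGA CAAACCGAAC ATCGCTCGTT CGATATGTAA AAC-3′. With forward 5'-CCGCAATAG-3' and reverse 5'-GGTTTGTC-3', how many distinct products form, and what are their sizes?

The forward primer CCGCAATAG matches the top strand at positions 16–24, 68–76, 149–157.
The reverse primer's reverse complement is GACAAACC, matching at positions 179–186.
Each forward site pairs with the reverse site to give a product ending at position 186: sizes 171, 119, 38 bp.

Three products: 171 bp, 119 bp, 38 bp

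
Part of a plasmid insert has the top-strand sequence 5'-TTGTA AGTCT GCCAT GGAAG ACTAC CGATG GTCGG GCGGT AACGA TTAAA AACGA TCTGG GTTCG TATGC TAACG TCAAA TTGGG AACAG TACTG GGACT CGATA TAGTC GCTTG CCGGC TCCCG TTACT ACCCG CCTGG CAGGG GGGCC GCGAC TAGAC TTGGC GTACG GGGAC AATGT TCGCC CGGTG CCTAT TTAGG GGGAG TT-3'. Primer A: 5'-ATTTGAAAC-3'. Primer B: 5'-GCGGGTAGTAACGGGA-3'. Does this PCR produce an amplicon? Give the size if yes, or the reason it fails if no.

No product — primer A has no binding site in the template.

Primer A (ATTTGAAAC) does not match the top strand, and its reverse complement GTTTCAAAT does not match either.
With no annealing site for primer A, no amplification occurs.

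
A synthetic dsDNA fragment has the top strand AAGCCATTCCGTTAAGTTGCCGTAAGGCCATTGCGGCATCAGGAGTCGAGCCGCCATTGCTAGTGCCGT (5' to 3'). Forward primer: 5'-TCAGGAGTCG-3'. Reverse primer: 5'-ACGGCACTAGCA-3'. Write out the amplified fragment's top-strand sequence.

5'-TCAGGAGTCGAGCCGCCATTGCTAGTGCCGT-3'

The forward primer matches the template at positions 39–48.
Reverse complement of the reverse primer: TGCTAGTGCCGT. This occurs on the top strand at positions 58–69.
The product is the template from position 39 through 69 (31 bp).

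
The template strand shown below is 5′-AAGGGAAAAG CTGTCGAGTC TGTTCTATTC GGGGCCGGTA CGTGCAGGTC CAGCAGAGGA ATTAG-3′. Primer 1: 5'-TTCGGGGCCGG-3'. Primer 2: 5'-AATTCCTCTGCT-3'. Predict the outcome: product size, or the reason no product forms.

Yes — a 36 bp product.

Primer 1 (TTCGGGGCCGG) matches the top strand at positions 28–38; it acts as a forward primer.
Primer 2's reverse complement is AGCAGAGGAATT, matching the top strand at positions 52–63; it acts as a reverse primer.
The 3' ends face each other across positions 28–63, giving a 36 bp product.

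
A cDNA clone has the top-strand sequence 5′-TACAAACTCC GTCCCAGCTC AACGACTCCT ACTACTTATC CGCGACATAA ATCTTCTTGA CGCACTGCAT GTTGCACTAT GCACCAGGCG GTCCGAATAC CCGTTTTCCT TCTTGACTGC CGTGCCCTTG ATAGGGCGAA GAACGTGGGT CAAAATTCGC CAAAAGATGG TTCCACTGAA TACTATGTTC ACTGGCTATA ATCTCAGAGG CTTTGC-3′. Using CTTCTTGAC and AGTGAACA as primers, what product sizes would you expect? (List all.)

The forward primer CTTCTTGAC matches the top strand at positions 53–61, 109–117.
The reverse primer's reverse complement is TGTTCACT, matching at positions 186–193.
Each forward site pairs with the reverse site to give a product ending at position 193: sizes 141, 85 bp.

141 bp, 85 bp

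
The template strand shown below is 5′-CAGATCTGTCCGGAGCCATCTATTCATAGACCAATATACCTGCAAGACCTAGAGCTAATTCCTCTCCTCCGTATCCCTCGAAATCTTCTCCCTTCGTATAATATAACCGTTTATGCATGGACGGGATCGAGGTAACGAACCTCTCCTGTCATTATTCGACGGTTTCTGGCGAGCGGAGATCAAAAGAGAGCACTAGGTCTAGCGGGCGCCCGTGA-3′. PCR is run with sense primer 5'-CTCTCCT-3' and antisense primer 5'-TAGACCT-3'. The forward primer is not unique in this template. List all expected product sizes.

140 bp, 61 bp

The forward primer CTCTCCT matches the top strand at positions 62–68, 141–147.
The reverse primer's reverse complement is AGGTCTA, matching at positions 195–201.
Each forward site pairs with the reverse site to give a product ending at position 201: sizes 140, 61 bp.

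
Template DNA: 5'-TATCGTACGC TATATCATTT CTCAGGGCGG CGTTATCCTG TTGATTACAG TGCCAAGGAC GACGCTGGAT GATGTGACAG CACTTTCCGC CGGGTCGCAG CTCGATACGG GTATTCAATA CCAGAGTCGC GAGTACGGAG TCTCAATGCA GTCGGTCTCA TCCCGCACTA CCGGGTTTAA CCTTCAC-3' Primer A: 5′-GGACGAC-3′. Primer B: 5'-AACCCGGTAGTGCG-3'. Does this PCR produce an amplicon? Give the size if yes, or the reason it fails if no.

Yes — a 121 bp product.

Primer A (GGACGAC) matches the top strand at positions 57–63; it acts as a forward primer.
Primer B's reverse complement is CGCACTACCGGGTT, matching the top strand at positions 164–177; it acts as a reverse primer.
The 3' ends face each other across positions 57–177, giving a 121 bp product.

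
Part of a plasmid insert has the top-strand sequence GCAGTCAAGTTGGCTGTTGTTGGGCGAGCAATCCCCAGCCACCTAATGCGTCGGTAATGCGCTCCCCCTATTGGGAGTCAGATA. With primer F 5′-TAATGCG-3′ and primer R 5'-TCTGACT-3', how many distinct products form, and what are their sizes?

Two products: 39 bp, 28 bp

The forward primer TAATGCG matches the top strand at positions 44–50, 55–61.
The reverse primer's reverse complement is AGTCAGA, matching at positions 76–82.
Each forward site pairs with the reverse site to give a product ending at position 82: sizes 39, 28 bp.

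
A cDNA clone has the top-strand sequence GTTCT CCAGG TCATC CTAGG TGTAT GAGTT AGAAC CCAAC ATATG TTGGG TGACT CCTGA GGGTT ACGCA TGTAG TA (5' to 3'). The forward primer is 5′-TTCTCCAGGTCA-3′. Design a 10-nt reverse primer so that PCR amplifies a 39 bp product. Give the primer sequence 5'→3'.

5'-GTTGGGTTCT-3'

The forward primer binds at positions 2–13, so a 39 bp product ends at position 2 + 39 − 1 = 40.
The reverse primer anneals to the top strand over positions 31–40, i.e. to AGAACCCAAC.
Its sequence written 5'→3' is the reverse complement: GTTGGGTTCT.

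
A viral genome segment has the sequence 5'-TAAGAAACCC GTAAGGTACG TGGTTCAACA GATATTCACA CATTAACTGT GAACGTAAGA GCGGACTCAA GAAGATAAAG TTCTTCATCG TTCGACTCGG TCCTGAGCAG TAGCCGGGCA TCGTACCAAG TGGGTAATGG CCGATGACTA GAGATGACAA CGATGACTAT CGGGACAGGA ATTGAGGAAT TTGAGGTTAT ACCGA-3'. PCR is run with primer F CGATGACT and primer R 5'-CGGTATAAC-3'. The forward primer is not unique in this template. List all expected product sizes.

The forward primer CGATGACT matches the top strand at positions 142–149, 161–168.
The reverse primer's reverse complement is GTTATACCG, matching at positions 196–204.
Each forward site pairs with the reverse site to give a product ending at position 204: sizes 63, 44 bp.

63 bp, 44 bp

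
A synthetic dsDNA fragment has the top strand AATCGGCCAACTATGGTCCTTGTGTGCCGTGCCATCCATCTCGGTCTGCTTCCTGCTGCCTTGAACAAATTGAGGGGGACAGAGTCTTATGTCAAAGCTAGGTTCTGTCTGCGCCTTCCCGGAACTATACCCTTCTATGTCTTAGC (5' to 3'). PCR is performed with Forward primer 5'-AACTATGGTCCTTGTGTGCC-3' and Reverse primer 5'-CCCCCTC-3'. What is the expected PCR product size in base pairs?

70 bp

The forward primer matches the template at positions 9–28.
Reverse complement of the reverse primer: GAGGGGG. This occurs on the top strand at positions 72–78.
Product length = (reverse-primer end) − (forward-primer start) + 1 = 78 − 9 + 1 = 70 bp.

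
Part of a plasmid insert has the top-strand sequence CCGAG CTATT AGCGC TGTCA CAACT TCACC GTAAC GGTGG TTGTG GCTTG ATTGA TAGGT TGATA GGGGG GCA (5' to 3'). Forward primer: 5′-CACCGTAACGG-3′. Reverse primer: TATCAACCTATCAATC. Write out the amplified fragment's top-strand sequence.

Forward primer CACCGTAACGG is found on the top strand at positions 27–37.
Taking the reverse complement of TATCAACCTATCAATC gives GATTGATAGGTTGATA, found at positions 50–65 on the template; the primer anneals here to the top strand with its 3' end pointing upstream.
The product is the template from position 27 through 65 (39 bp).

5'-CACCGTAACGGTGGTTGTGGCTTGATTGATAGGTTGATA-3'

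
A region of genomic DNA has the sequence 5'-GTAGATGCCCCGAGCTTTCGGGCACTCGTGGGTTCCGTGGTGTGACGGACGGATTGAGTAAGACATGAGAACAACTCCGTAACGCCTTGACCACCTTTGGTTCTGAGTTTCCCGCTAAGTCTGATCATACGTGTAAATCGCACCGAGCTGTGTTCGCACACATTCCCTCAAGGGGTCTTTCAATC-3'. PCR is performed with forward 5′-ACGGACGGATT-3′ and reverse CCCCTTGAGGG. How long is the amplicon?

The forward primer matches the template at positions 45–55.
Reverse complement of the reverse primer: CCCTCAAGGGG. This occurs on the top strand at positions 165–175.
Amplicon spans positions 45–175: 131 bp.

131 bp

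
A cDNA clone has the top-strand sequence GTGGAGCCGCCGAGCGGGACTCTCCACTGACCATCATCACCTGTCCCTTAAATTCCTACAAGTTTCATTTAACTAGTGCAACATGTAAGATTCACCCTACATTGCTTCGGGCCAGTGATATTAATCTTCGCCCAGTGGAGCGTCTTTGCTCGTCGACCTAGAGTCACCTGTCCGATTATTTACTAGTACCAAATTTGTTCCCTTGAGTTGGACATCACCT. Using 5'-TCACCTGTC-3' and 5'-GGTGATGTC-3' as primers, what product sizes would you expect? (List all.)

183 bp, 56 bp

The forward primer TCACCTGTC matches the top strand at positions 37–45, 164–172.
The reverse primer's reverse complement is GACATCACC, matching at positions 211–219.
Each forward site pairs with the reverse site to give a product ending at position 219: sizes 183, 56 bp.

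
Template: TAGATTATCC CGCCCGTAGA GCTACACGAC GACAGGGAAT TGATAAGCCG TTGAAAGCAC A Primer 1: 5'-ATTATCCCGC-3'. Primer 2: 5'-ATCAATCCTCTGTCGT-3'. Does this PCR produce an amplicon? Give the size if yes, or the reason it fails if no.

No product — primer 2 has no binding site in the template.

Primer 2 (ATCAATCCTCTGTCGT) does not match the top strand, and its reverse complement ACGACAGAGGATTGAT does not match either.
With no annealing site for primer 2, no amplification occurs.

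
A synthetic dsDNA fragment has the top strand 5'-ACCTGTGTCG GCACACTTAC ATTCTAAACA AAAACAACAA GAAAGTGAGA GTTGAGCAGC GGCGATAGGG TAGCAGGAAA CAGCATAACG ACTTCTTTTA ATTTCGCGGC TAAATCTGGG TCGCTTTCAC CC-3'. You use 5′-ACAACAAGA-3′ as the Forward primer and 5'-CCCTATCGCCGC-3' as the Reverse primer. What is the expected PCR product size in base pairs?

37 bp

Forward primer ACAACAAGA is found on the top strand at positions 34–42.
Reverse complement of the reverse primer: GCGGCGATAGGG. This occurs on the top strand at positions 59–70.
Amplicon spans positions 34–70: 37 bp.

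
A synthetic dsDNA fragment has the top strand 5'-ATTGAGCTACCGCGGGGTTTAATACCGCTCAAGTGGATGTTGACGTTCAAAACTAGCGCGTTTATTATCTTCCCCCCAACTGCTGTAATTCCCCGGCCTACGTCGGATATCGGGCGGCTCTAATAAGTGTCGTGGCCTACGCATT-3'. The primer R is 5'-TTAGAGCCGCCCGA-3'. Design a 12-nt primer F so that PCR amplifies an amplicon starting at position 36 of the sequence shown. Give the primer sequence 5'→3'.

5'-GATGTTGACGTT-3'

The reverse primer's reverse complement TCGGGCGGCTCTAA matches the template at positions 110–123; the product starts at position 36.
The forward primer is identical to the top strand over positions 36–47: GATGTTGACGTT.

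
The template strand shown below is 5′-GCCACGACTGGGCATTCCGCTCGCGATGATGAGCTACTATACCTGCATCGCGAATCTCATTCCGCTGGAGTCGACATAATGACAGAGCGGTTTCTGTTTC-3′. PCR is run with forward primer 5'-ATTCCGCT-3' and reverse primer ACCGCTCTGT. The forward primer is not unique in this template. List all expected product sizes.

78 bp, 33 bp

The forward primer ATTCCGCT matches the top strand at positions 14–21, 59–66.
The reverse primer's reverse complement is ACAGAGCGGT, matching at positions 82–91.
Each forward site pairs with the reverse site to give a product ending at position 91: sizes 78, 33 bp.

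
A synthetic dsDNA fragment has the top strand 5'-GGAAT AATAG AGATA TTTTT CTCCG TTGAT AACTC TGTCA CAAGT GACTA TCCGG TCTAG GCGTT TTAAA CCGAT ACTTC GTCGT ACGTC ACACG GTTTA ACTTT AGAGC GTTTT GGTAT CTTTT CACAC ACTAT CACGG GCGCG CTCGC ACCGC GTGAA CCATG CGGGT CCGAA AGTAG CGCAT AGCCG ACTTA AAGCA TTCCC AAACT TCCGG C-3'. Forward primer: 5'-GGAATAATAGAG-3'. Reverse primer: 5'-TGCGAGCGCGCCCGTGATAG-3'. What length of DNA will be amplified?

151 bp

Scanning the template, GGAATAATAGAG occurs at positions 1–12; this primer anneals to the bottom strand there with its 3' end pointing downstream.
Taking the reverse complement of TGCGAGCGCGCCCGTGATAG gives CTATCACGGGCGCGCTCGCA, found at positions 132–151 on the template; the primer anneals here to the top strand with its 3' end pointing upstream.
The product runs from position 1 to position 151, so its length is 151 − 1 + 1 = 151 bp.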